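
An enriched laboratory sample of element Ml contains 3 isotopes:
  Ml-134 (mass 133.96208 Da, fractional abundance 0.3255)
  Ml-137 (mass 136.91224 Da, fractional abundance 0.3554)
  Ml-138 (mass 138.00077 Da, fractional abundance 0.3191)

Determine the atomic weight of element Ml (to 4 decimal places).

136.2993 Da

The abundance-weighted mean is 0.3255 × 133.96208 + 0.3554 × 136.91224 + 0.3191 × 138.00077
= 43.604657 + 48.658610 + 44.036046 = 136.299313 Da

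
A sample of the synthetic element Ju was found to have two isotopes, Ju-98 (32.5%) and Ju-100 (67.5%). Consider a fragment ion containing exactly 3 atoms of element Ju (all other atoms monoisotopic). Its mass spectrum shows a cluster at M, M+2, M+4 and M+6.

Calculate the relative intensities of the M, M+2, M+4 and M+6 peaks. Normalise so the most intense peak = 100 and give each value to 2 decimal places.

7.73 : 48.15 : 100.00 : 69.23

The 3 Ju atoms are independent, so intensities follow the terms of (0.325 + 0.675)^3.
P(M) = 0.325^3 = 0.034328
P(M+2) = 3 × 0.325^2 × 0.675^1 = 0.213891
P(M+4) = 3 × 0.325^1 × 0.675^2 = 0.444234
P(M+6) = 0.675^3 = 0.307547
The M+4 peak is largest (0.444234); scaling to 100 gives 7.73 : 48.15 : 100.00 : 69.23.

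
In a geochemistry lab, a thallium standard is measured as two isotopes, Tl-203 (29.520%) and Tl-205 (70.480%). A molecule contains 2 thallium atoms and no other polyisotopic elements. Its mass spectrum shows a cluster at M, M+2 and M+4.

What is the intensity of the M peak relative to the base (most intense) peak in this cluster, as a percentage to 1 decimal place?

17.5%

Binomial terms of (0.29520 + 0.70480)^2: M 0.0871, M+2 0.4161, M+4 0.4967 → M+4 is the base peak.
P(M+4) = C(2,2) × 0.29520^0 × 0.70480^2 = 1 × 1.0000 × 0.49674304 = 0.496743 (base)
P(M) = C(2,0) × 0.29520^2 × 0.70480^0 = 1 × 0.08714304 × 1.0000 = 0.087143
Relative intensity = 0.087143 / 0.496743 × 100 = 17.5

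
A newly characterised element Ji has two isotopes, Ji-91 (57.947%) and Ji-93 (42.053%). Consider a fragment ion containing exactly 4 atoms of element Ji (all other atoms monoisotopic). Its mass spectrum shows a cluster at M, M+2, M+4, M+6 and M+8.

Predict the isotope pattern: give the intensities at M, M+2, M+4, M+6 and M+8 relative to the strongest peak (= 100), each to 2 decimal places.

31.65 : 91.86 : 100.00 : 48.38 : 8.78

Each Ji atom is independently Ji-91 (p = 0.57947) or Ji-93 (q = 0.42053); the cluster is the binomial expansion (p + q)^4.
P(M) = 0.57947^4 = 0.112752
P(M+2) = 4 × 0.57947^3 × 0.42053^1 = 0.327303
P(M+4) = 6 × 0.57947^2 × 0.42053^2 = 0.356293
P(M+6) = 4 × 0.57947^1 × 0.42053^3 = 0.172378
P(M+8) = 0.42053^4 = 0.031274
The M+4 peak is largest (0.356293); scaling to 100 gives 31.65 : 91.86 : 100.00 : 48.38 : 8.78.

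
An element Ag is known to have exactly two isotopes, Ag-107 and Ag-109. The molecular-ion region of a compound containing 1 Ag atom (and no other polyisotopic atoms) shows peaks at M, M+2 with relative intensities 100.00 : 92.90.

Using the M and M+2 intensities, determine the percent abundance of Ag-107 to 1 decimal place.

Let p = fractional abundance of Ag-107. I(M+2)/I(M) = [C(1,1)·p^0·(1−p)] / p^1 = 1·(1−p)/p = 92.90/100.00 = 0.9290
(1−p)/p = 0.9290/1 = 0.9290  ⇒  p = 1/(1 + 0.9290) = 0.5184
Ag-107: 51.8%, Ag-109: 48.2%.

51.8%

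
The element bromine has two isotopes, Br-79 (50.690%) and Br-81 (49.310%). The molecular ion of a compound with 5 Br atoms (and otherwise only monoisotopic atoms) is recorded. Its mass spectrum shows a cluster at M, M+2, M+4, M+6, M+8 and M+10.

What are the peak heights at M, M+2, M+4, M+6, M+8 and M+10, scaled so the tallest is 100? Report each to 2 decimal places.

Expanding (0.50690 + 0.49310)^5:
P(M) = 0.50690^5 = 0.033467
P(M+2) = 5 × 0.50690^4 × 0.49310^1 = 0.162777
P(M+4) = 10 × 0.50690^3 × 0.49310^2 = 0.316692
P(M+6) = 10 × 0.50690^2 × 0.49310^3 = 0.308070
P(M+8) = 5 × 0.50690^1 × 0.49310^4 = 0.149842
P(M+10) = 0.49310^5 = 0.029152
The M+4 peak is largest (0.316692); scaling to 100 gives 10.57 : 51.40 : 100.00 : 97.28 : 47.31 : 9.21.

10.57 : 51.40 : 100.00 : 97.28 : 47.31 : 9.21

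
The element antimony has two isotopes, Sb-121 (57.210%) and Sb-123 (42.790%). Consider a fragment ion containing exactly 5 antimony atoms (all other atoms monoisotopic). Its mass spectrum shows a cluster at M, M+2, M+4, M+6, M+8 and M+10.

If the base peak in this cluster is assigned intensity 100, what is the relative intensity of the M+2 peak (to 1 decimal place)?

66.8

(0.57210 + 0.42790)^5 gives M 0.0613, M+2 0.2292, M+4 0.3428, M+6 0.2564, M+8 0.0959, M+10 0.0143; the largest is M+4.
P(M+4) = C(5,2) × 0.57210^3 × 0.42790^2 = 10 × 0.18724742 × 0.18309841 = 0.342847 (base)
P(M+2) = C(5,1) × 0.57210^4 × 0.42790^1 = 5 × 0.10712425 × 0.4279 = 0.229192
Relative intensity = 0.229192 / 0.342847 × 100 = 66.8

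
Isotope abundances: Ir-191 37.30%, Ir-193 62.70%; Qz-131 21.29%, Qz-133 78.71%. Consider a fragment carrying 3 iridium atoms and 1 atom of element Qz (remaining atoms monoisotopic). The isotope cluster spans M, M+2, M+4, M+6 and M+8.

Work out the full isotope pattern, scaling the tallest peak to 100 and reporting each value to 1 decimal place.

Iridium pattern (n=3): 0.05189512 : 0.26170165 : 0.43991135 : 0.24649188
Element Qz pattern (n=1): 0.2129 : 0.7871
Convolve the two distributions (both contribute in 2-u steps):
  M: 0.05189512×0.2129 = 0.011048
  M+2: 0.05189512×0.7871 + 0.26170165×0.2129 = 0.096563
  M+4: 0.26170165×0.7871 + 0.43991135×0.2129 = 0.299642
  M+6: 0.43991135×0.7871 + 0.24649188×0.2129 = 0.398732
  M+8: 0.24649188×0.7871 = 0.194014
Scale to base peak (0.398732) = 100: 2.8 : 24.2 : 75.1 : 100.0 : 48.7

2.8 : 24.2 : 75.1 : 100.0 : 48.7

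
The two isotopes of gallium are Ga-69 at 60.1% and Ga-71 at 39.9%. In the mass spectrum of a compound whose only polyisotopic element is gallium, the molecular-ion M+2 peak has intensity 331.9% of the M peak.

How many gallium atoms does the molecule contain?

5

For n independent Ga atoms, I(M+2)/I(M) = n · (abundance Ga-71) / (abundance Ga-69) = n · 0.399/0.601.
n = 3.319 × 0.601/0.399 = 5.00 ≈ 5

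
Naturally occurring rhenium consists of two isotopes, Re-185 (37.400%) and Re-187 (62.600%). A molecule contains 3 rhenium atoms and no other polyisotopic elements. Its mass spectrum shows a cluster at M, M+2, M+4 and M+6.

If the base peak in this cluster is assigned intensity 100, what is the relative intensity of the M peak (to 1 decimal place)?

11.9

Binomial terms of (0.37400 + 0.62600)^3: M 0.0523, M+2 0.2627, M+4 0.4397, M+6 0.2453 → M+4 is the base peak.
P(M+4) = C(3,2) × 0.37400^1 × 0.62600^2 = 3 × 0.3740 × 0.391876 = 0.439685 (base)
P(M) = C(3,0) × 0.37400^3 × 0.62600^0 = 1 × 0.05231362 × 1.0000 = 0.052314
Relative intensity = 0.052314 / 0.439685 × 100 = 11.9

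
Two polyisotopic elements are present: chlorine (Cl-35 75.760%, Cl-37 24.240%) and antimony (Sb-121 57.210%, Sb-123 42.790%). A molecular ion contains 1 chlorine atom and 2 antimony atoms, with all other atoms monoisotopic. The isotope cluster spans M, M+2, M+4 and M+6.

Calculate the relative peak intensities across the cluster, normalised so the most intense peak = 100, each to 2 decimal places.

55.07 : 100.00 : 57.17 : 9.86

Chlorine pattern (n=1): 0.7576 : 0.2424
Antimony pattern (n=2): 0.32729841 : 0.48960318 : 0.18309841
Convolve the two distributions (both contribute in 2-u steps):
  M: 0.7576×0.32729841 = 0.247961
  M+2: 0.7576×0.48960318 + 0.2424×0.32729841 = 0.450261
  M+4: 0.7576×0.18309841 + 0.2424×0.48960318 = 0.257395
  M+6: 0.2424×0.18309841 = 0.044383
Scale to base peak (0.450261) = 100: 55.07 : 100.00 : 57.17 : 9.86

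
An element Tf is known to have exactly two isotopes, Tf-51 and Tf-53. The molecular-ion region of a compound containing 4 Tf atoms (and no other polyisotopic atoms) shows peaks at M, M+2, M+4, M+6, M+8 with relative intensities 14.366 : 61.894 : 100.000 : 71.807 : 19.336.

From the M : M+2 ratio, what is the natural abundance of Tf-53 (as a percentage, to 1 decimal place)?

Let p = fractional abundance of Tf-51. I(M+2)/I(M) = [C(4,1)·p^3·(1−p)] / p^4 = 4·(1−p)/p = 61.894/14.366 = 4.3084
(1−p)/p = 4.3084/4 = 1.0771  ⇒  p = 1/(1 + 1.0771) = 0.4814
Tf-51: 48.1%, Tf-53: 51.9%.

51.9%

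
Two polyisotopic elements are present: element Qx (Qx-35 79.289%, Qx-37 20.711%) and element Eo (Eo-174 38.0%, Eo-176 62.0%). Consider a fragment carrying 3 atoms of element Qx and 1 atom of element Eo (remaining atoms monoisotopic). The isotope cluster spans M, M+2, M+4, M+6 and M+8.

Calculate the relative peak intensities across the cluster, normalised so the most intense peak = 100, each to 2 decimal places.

41.40 : 100.00 : 61.41 : 14.57 : 1.20

Element Qx pattern (n=3): 0.49846977 : 0.39061436 : 0.10203198 : 0.00888389
Element Eo pattern (n=1): 0.3800 : 0.6200
Convolve the two distributions (both contribute in 2-u steps):
  M: 0.49846977×0.3800 = 0.189419
  M+2: 0.49846977×0.6200 + 0.39061436×0.3800 = 0.457485
  M+4: 0.39061436×0.6200 + 0.10203198×0.3800 = 0.280953
  M+6: 0.10203198×0.6200 + 0.00888389×0.3800 = 0.066636
  M+8: 0.00888389×0.6200 = 0.005508
Scale to base peak (0.457485) = 100: 41.40 : 100.00 : 61.41 : 14.57 : 1.20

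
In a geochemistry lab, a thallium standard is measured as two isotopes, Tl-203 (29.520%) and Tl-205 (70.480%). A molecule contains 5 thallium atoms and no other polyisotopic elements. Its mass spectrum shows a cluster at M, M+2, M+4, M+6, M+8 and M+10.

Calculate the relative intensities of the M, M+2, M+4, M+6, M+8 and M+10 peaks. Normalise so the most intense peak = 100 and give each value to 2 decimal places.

0.62 : 7.35 : 35.09 : 83.77 : 100.00 : 47.75

The 5 Tl atoms are independent, so intensities follow the terms of (0.29520 + 0.70480)^5.
P(M) = 0.29520^5 = 0.002242
P(M+2) = 5 × 0.29520^4 × 0.70480^1 = 0.026761
P(M+4) = 10 × 0.29520^3 × 0.70480^2 = 0.127785
P(M+6) = 10 × 0.29520^2 × 0.70480^3 = 0.305092
P(M+8) = 5 × 0.29520^1 × 0.70480^4 = 0.364208
P(M+10) = 0.70480^5 = 0.173912
The M+8 peak is largest (0.364208); scaling to 100 gives 0.62 : 7.35 : 35.09 : 83.77 : 100.00 : 47.75.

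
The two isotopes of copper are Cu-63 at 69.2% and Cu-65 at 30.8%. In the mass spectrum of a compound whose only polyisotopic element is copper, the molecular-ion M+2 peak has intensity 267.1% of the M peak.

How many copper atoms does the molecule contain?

6

The M+2/M ratio from n Cu atoms is n · q/p = n · 0.308/0.692.
n = 2.671 × 0.692/0.308 = 6.00 ≈ 6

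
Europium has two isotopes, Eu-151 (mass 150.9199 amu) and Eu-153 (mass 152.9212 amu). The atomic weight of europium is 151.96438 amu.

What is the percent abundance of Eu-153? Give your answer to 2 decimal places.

With x = fraction of Eu-151 (so Eu-153 is 1 − x):
150.9199·x + 152.9212·(1 − x) = 151.96438
(150.9199 − 152.9212)·x = 151.96438 − 152.9212
x = -0.95682 / -2.0013 = 0.47810 → 47.81% Eu-151, 52.19% Eu-153.

52.19%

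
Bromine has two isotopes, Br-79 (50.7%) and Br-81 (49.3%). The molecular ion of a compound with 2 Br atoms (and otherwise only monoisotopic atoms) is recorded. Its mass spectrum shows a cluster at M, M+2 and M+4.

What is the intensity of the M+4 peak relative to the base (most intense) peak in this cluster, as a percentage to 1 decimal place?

48.6%

Term probabilities: M 0.2570, M+2 0.4999, M+4 0.2430. Base peak = M+2.
P(M+2) = C(2,1) × 0.507^1 × 0.493^1 = 2 × 0.5070 × 0.4930 = 0.499902 (base)
P(M+4) = C(2,2) × 0.507^0 × 0.493^2 = 1 × 1.0000 × 0.243049 = 0.243049
Relative intensity = 0.243049 / 0.499902 × 100 = 48.6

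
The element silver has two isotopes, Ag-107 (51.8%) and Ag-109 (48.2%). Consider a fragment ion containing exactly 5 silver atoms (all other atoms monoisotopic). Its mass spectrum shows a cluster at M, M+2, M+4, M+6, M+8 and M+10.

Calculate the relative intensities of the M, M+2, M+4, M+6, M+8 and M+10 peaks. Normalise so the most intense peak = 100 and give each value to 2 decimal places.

The 5 Ag atoms are independent, so intensities follow the terms of (0.518 + 0.482)^5.
P(M) = 0.518^5 = 0.037295
P(M+2) = 5 × 0.518^4 × 0.482^1 = 0.173515
P(M+4) = 10 × 0.518^3 × 0.482^2 = 0.322911
P(M+6) = 10 × 0.518^2 × 0.482^3 = 0.300470
P(M+8) = 5 × 0.518^1 × 0.482^4 = 0.139794
P(M+10) = 0.482^5 = 0.026016
The M+4 peak is largest (0.322911); scaling to 100 gives 11.55 : 53.73 : 100.00 : 93.05 : 43.29 : 8.06.

11.55 : 53.73 : 100.00 : 93.05 : 43.29 : 8.06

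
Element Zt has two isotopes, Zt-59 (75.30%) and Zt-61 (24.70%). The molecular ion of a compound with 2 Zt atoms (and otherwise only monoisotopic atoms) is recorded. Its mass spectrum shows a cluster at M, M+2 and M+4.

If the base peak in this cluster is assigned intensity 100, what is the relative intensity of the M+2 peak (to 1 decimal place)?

65.6

(0.7530 + 0.2470)^2 gives M 0.5670, M+2 0.3720, M+4 0.0610; the largest is M.
P(M) = C(2,0) × 0.7530^2 × 0.2470^0 = 1 × 0.567009 × 1.0000 = 0.567009 (base)
P(M+2) = C(2,1) × 0.7530^1 × 0.2470^1 = 2 × 0.7530 × 0.2470 = 0.371982
Relative intensity = 0.371982 / 0.567009 × 100 = 65.6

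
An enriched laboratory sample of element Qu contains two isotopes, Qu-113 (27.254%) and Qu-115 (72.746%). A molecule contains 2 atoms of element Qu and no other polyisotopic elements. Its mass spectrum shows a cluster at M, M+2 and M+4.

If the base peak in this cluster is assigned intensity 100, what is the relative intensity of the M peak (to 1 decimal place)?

Term probabilities: M 0.0743, M+2 0.3965, M+4 0.5292. Base peak = M+4.
P(M+4) = C(2,2) × 0.27254^0 × 0.72746^2 = 1 × 1.0000 × 0.52919805 = 0.529198 (base)
P(M) = C(2,0) × 0.27254^2 × 0.72746^0 = 1 × 0.07427805 × 1.0000 = 0.074278
Relative intensity = 0.074278 / 0.529198 × 100 = 14.0

14.0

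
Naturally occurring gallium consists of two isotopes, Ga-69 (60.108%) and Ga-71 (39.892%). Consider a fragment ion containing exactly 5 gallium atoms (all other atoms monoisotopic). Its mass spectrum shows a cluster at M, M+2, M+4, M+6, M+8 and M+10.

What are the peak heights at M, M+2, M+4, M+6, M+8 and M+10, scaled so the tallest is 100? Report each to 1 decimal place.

22.7 : 75.3 : 100.0 : 66.4 : 22.0 : 2.9

Each Ga atom is independently Ga-69 (p = 0.60108) or Ga-71 (q = 0.39892); the cluster is the binomial expansion (p + q)^5.
P(M) = 0.60108^5 = 0.078462
P(M+2) = 5 × 0.60108^4 × 0.39892^1 = 0.260366
P(M+4) = 10 × 0.60108^3 × 0.39892^2 = 0.345596
P(M+6) = 10 × 0.60108^2 × 0.39892^3 = 0.229362
P(M+8) = 5 × 0.60108^1 × 0.39892^4 = 0.076111
P(M+10) = 0.39892^5 = 0.010103
The M+4 peak is largest (0.345596); scaling to 100 gives 22.7 : 75.3 : 100.0 : 66.4 : 22.0 : 2.9.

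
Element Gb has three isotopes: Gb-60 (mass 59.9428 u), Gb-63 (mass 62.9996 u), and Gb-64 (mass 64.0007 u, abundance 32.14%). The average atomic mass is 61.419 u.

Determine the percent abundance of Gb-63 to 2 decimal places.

The remaining 67.86% is split between Gb-60 (fraction x) and Gb-63 (fraction 0.6786 − x).
Substituting: 59.9428x + 62.9996(0.6786 − x) = 40.84917502
(59.9428 − 62.9996)x = -1.90235354  ⇒  x = 0.62233, y = 0.05627
Gb-60: 62.23%, Gb-63: 5.63%.

5.63%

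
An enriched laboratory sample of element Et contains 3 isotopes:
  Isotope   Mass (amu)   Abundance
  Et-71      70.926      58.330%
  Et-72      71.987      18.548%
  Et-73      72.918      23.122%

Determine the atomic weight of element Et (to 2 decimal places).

Ar = Σ fᵢ·mᵢ = 0.58330 × 70.926 + 0.18548 × 71.987 + 0.23122 × 72.918
= 41.3711 + 13.3521 + 16.8601 = 71.5833 amu

71.58 amu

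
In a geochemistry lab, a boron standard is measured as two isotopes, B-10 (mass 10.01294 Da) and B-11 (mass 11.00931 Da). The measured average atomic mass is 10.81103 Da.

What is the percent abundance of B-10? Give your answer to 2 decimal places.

With x = fraction of B-10 (so B-11 is 1 − x):
10.01294·x + 11.00931·(1 − x) = 10.81103
(10.01294 − 11.00931)·x = 10.81103 − 11.00931
x = -0.19828 / -0.99637 = 0.19900 → 19.90% B-10, 80.10% B-11.

19.90%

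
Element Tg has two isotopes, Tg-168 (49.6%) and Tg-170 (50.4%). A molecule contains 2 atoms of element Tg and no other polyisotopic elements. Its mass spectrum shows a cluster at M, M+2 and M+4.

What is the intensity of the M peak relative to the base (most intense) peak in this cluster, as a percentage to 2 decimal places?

Term probabilities: M 0.2460, M+2 0.5000, M+4 0.2540. Base peak = M+2.
P(M+2) = C(2,1) × 0.496^1 × 0.504^1 = 2 × 0.4960 × 0.5040 = 0.499968 (base)
P(M) = C(2,0) × 0.496^2 × 0.504^0 = 1 × 0.246016 × 1.0000 = 0.246016
Relative intensity = 0.246016 / 0.499968 × 100 = 49.21

49.21%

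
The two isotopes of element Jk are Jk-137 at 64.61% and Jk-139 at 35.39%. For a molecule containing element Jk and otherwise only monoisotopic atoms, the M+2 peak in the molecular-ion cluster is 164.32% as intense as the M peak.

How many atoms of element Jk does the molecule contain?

3

For n independent Jk atoms, I(M+2)/I(M) = n · (abundance Jk-139) / (abundance Jk-137) = n · 0.3539/0.6461.
n = 1.6432 × 0.6461/0.3539 = 3.00 ≈ 3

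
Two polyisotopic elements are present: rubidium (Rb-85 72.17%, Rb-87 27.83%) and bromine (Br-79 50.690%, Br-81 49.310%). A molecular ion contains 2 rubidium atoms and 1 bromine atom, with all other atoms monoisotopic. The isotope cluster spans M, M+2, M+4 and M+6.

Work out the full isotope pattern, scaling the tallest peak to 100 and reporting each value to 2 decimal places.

Rubidium pattern (n=2): 0.52085089 : 0.40169822 : 0.07745089
Bromine pattern (n=1): 0.5069 : 0.4931
Convolve the two distributions (both contribute in 2-u steps):
  M: 0.52085089×0.5069 = 0.264019
  M+2: 0.52085089×0.4931 + 0.40169822×0.5069 = 0.460452
  M+4: 0.40169822×0.4931 + 0.07745089×0.5069 = 0.237337
  M+6: 0.07745089×0.4931 = 0.038191
Scale to base peak (0.460452) = 100: 57.34 : 100.00 : 51.54 : 8.29

57.34 : 100.00 : 51.54 : 8.29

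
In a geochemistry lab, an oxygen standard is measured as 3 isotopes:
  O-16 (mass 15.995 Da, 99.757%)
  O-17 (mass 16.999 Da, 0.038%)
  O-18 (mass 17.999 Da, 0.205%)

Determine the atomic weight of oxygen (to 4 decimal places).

15.9995 Da

The abundance-weighted mean is 0.99757 × 15.995 + 0.00038 × 16.999 + 0.00205 × 17.999
= 15.95613 + 0.00646 + 0.03690 = 15.99949 Da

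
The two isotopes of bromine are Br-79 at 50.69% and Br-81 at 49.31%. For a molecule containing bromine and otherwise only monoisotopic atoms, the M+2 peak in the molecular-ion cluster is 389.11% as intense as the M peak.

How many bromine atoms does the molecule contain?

4

With n Br atoms, P(M+2)/P(M) = C(n,1)·p^(n−1)q / p^n = n·q/p = n · 0.4931/0.5069.
n = 3.8911 × 0.5069/0.4931 = 4.00 ≈ 4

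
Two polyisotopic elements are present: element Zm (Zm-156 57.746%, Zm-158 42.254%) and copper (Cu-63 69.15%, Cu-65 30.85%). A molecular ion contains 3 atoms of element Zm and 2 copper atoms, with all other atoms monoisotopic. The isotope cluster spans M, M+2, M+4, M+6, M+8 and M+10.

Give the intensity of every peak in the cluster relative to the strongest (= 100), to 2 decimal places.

26.57 : 82.03 : 100.00 : 60.09 : 17.78 : 2.07

Element Zm pattern (n=3): 0.19255984 : 0.42270063 : 0.30929921 : 0.07544031
Copper pattern (n=2): 0.47817225 : 0.4266555 : 0.09517225
Convolve the two distributions (both contribute in 2-u steps):
  M: 0.19255984×0.47817225 = 0.092077
  M+2: 0.19255984×0.4266555 + 0.42270063×0.47817225 = 0.284280
  M+4: 0.19255984×0.09517225 + 0.42270063×0.4266555 + 0.30929921×0.47817225 = 0.346572
  M+6: 0.42270063×0.09517225 + 0.30929921×0.4266555 + 0.07544031×0.47817225 = 0.208267
  M+8: 0.30929921×0.09517225 + 0.07544031×0.4266555 = 0.061624
  M+10: 0.07544031×0.09517225 = 0.007180
Scale to base peak (0.346572) = 100: 26.57 : 82.03 : 100.00 : 60.09 : 17.78 : 2.07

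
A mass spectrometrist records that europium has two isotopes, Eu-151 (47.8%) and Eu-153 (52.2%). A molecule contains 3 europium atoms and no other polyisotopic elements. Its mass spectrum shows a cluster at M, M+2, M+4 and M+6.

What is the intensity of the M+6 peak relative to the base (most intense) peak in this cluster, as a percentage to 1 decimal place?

36.4%

Term probabilities: M 0.1092, M+2 0.3578, M+4 0.3907, M+6 0.1422. Base peak = M+4.
P(M+4) = C(3,2) × 0.478^1 × 0.522^2 = 3 × 0.4780 × 0.272484 = 0.390742 (base)
P(M+6) = C(3,3) × 0.478^0 × 0.522^3 = 1 × 1.0000 × 0.14223665 = 0.142237
Relative intensity = 0.142237 / 0.390742 × 100 = 36.4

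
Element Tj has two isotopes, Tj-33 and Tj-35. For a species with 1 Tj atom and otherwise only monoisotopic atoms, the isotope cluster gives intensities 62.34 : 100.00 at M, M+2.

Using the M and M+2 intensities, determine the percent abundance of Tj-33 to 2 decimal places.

38.40%

If p is the fraction of Tj that is Tj-33, then I(M+2)/I(M) = [C(1,1)·p^0·(1−p)] / p^1 = 1·(1−p)/p = 100.00/62.34 = 1.6041
(1−p)/p = 1.6041/1 = 1.6041  ⇒  p = 1/(1 + 1.6041) = 0.3840
Tj-33: 38.40%, Tj-35: 61.60%.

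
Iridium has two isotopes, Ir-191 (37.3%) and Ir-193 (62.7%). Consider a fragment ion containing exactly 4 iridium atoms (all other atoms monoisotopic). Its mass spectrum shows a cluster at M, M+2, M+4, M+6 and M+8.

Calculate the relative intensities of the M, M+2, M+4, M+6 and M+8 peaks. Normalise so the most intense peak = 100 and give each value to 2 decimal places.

Each Ir atom is independently Ir-191 (p = 0.373) or Ir-193 (q = 0.627); the cluster is the binomial expansion (p + q)^4.
P(M) = 0.373^4 = 0.019357
P(M+2) = 4 × 0.373^3 × 0.627^1 = 0.130153
P(M+4) = 6 × 0.373^2 × 0.627^2 = 0.328174
P(M+6) = 4 × 0.373^1 × 0.627^3 = 0.367766
P(M+8) = 0.627^4 = 0.154550
The M+6 peak is largest (0.367766); scaling to 100 gives 5.26 : 35.39 : 89.23 : 100.00 : 42.02.

5.26 : 35.39 : 89.23 : 100.00 : 42.02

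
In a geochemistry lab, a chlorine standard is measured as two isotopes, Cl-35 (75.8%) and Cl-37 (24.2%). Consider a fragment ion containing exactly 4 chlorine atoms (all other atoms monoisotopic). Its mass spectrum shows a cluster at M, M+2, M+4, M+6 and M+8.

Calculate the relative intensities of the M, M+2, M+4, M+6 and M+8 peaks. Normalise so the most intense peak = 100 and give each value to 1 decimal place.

78.3 : 100.0 : 47.9 : 10.2 : 0.8

The 4 Cl atoms are independent, so intensities follow the terms of (0.758 + 0.242)^4.
P(M) = 0.758^4 = 0.330124
P(M+2) = 4 × 0.758^3 × 0.242^1 = 0.421583
P(M+4) = 6 × 0.758^2 × 0.242^2 = 0.201893
P(M+6) = 4 × 0.758^1 × 0.242^3 = 0.042971
P(M+8) = 0.242^4 = 0.003430
The M+2 peak is largest (0.421583); scaling to 100 gives 78.3 : 100.0 : 47.9 : 10.2 : 0.8.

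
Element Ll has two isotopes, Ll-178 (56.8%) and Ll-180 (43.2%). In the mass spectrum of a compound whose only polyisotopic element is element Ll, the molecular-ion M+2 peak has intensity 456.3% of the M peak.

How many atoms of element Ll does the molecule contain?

The M+2/M ratio from n Ll atoms is n · q/p = n · 0.432/0.568.
n = 4.563 × 0.568/0.432 = 6.00 ≈ 6

6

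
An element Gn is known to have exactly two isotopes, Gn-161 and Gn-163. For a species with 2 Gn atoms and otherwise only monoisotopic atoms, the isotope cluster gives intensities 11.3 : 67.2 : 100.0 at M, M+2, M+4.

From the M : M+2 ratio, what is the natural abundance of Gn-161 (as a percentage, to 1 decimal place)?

If p is the fraction of Gn that is Gn-161, then I(M+2)/I(M) = [C(2,1)·p^1·(1−p)] / p^2 = 2·(1−p)/p = 67.2/11.3 = 5.9469
(1−p)/p = 5.9469/2 = 2.9735  ⇒  p = 1/(1 + 2.9735) = 0.2517
Gn-161: 25.2%, Gn-163: 74.8%.

25.2%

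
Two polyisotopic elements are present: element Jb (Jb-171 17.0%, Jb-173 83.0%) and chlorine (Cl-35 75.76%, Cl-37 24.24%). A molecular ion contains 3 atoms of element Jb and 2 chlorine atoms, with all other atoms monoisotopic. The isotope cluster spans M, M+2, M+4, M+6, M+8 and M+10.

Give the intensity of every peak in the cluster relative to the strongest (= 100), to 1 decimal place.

0.6 : 9.3 : 49.5 : 100.0 : 50.0 : 7.3

Element Jb pattern (n=3): 0.004913 : 0.071961 : 0.351339 : 0.571787
Chlorine pattern (n=2): 0.57395776 : 0.36728448 : 0.05875776
Convolve the two distributions (both contribute in 2-u steps):
  M: 0.004913×0.57395776 = 0.002820
  M+2: 0.004913×0.36728448 + 0.071961×0.57395776 = 0.043107
  M+4: 0.004913×0.05875776 + 0.071961×0.36728448 + 0.351339×0.57395776 = 0.228373
  M+6: 0.071961×0.05875776 + 0.351339×0.36728448 + 0.571787×0.57395776 = 0.461451
  M+8: 0.351339×0.05875776 + 0.571787×0.36728448 = 0.230652
  M+10: 0.571787×0.05875776 = 0.033597
Scale to base peak (0.461451) = 100: 0.6 : 9.3 : 49.5 : 100.0 : 50.0 : 7.3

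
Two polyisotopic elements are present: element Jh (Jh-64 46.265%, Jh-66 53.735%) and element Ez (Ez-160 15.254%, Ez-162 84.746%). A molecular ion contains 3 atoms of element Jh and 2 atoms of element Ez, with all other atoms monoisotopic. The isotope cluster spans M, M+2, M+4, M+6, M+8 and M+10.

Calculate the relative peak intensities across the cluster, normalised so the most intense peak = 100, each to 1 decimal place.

Element Jh pattern (n=3): 0.09902793 : 0.34505128 : 0.40076365 : 0.15515714
Element Ez pattern (n=2): 0.02326845 : 0.2585431 : 0.71818845
Convolve the two distributions (both contribute in 2-u steps):
  M: 0.09902793×0.02326845 = 0.002304
  M+2: 0.09902793×0.2585431 + 0.34505128×0.02326845 = 0.033632
  M+4: 0.09902793×0.71818845 + 0.34505128×0.2585431 + 0.40076365×0.02326845 = 0.169656
  M+6: 0.34505128×0.71818845 + 0.40076365×0.2585431 + 0.15515714×0.02326845 = 0.355037
  M+8: 0.40076365×0.71818845 + 0.15515714×0.2585431 = 0.327939
  M+10: 0.15515714×0.71818845 = 0.111432
Scale to base peak (0.355037) = 100: 0.6 : 9.5 : 47.8 : 100.0 : 92.4 : 31.4

0.6 : 9.5 : 47.8 : 100.0 : 92.4 : 31.4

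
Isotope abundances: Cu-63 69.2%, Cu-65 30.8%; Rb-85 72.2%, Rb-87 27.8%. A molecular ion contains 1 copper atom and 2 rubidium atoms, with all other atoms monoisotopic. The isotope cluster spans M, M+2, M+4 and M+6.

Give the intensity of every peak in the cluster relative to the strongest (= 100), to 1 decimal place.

82.3 : 100.0 : 40.4 : 5.4

Copper pattern (n=1): 0.6920 : 0.3080
Rubidium pattern (n=2): 0.521284 : 0.401432 : 0.077284
Convolve the two distributions (both contribute in 2-u steps):
  M: 0.6920×0.521284 = 0.360729
  M+2: 0.6920×0.401432 + 0.3080×0.521284 = 0.438346
  M+4: 0.6920×0.077284 + 0.3080×0.401432 = 0.177122
  M+6: 0.3080×0.077284 = 0.023803
Scale to base peak (0.438346) = 100: 82.3 : 100.0 : 40.4 : 5.4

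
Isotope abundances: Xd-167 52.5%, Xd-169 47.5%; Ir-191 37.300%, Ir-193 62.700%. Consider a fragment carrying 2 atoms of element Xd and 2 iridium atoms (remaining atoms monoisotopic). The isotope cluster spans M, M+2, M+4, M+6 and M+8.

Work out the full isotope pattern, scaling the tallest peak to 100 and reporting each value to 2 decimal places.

10.28 : 53.16 : 100.00 : 80.85 : 23.78

Element Xd pattern (n=2): 0.275625 : 0.49875 : 0.225625
Iridium pattern (n=2): 0.139129 : 0.467742 : 0.393129
Convolve the two distributions (both contribute in 2-u steps):
  M: 0.275625×0.139129 = 0.038347
  M+2: 0.275625×0.467742 + 0.49875×0.139129 = 0.198312
  M+4: 0.275625×0.393129 + 0.49875×0.467742 + 0.225625×0.139129 = 0.373033
  M+6: 0.49875×0.393129 + 0.225625×0.467742 = 0.301607
  M+8: 0.225625×0.393129 = 0.088700
Scale to base peak (0.373033) = 100: 10.28 : 53.16 : 100.00 : 80.85 : 23.78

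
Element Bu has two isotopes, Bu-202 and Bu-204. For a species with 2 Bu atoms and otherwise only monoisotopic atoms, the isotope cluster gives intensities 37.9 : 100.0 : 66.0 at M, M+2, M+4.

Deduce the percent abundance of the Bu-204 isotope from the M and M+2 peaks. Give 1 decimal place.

56.9%

Let p = fractional abundance of Bu-202. I(M+2)/I(M) = [C(2,1)·p^1·(1−p)] / p^2 = 2·(1−p)/p = 100.0/37.9 = 2.6385
(1−p)/p = 2.6385/2 = 1.3193  ⇒  p = 1/(1 + 1.3193) = 0.4312
Bu-202: 43.1%, Bu-204: 56.9%.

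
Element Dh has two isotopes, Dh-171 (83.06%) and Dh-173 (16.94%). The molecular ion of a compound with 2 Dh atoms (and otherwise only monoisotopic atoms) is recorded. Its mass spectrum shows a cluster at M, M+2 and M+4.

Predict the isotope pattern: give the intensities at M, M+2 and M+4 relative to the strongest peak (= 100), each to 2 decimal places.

100.00 : 40.79 : 4.16

Expanding (0.8306 + 0.1694)^2:
P(M) = 0.8306^2 = 0.689896
P(M+2) = 2 × 0.8306^1 × 0.1694^1 = 0.281407
P(M+4) = 0.1694^2 = 0.028696
The M peak is largest (0.689896); scaling to 100 gives 100.00 : 40.79 : 4.16.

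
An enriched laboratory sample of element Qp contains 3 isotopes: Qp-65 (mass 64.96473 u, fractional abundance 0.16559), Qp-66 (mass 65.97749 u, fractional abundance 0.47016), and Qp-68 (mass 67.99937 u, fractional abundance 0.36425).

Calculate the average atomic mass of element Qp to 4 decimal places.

66.5463 u

Weight each isotope mass by its fractional abundance: 0.16559 × 64.96473 + 0.47016 × 65.97749 + 0.36425 × 67.99937
= 10.757510 + 31.019977 + 24.768771 = 66.546258 u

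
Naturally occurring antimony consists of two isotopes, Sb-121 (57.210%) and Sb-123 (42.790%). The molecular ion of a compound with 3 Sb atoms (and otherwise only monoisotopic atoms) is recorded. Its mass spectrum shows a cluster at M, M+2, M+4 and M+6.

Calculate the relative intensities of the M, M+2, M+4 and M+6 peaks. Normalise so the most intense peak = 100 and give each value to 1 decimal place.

44.6 : 100.0 : 74.8 : 18.6

Each Sb atom is independently Sb-121 (p = 0.57210) or Sb-123 (q = 0.42790); the cluster is the binomial expansion (p + q)^3.
P(M) = 0.57210^3 = 0.187247
P(M+2) = 3 × 0.57210^2 × 0.42790^1 = 0.420153
P(M+4) = 3 × 0.57210^1 × 0.42790^2 = 0.314252
P(M+6) = 0.42790^3 = 0.078348
The M+2 peak is largest (0.420153); scaling to 100 gives 44.6 : 100.0 : 74.8 : 18.6.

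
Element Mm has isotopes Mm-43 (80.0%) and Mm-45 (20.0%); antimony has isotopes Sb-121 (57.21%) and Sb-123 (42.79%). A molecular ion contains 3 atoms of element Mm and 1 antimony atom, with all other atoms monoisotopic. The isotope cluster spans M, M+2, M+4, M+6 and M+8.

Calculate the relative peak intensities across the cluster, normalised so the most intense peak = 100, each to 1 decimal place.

66.8 : 100.0 : 50.0 : 10.4 : 0.8

Element Mm pattern (n=3): 0.5120 : 0.3840 : 0.0960 : 0.0080
Antimony pattern (n=1): 0.5721 : 0.4279
Convolve the two distributions (both contribute in 2-u steps):
  M: 0.5120×0.5721 = 0.292915
  M+2: 0.5120×0.4279 + 0.3840×0.5721 = 0.438771
  M+4: 0.3840×0.4279 + 0.0960×0.5721 = 0.219235
  M+6: 0.0960×0.4279 + 0.0080×0.5721 = 0.045655
  M+8: 0.0080×0.4279 = 0.003423
Scale to base peak (0.438771) = 100: 66.8 : 100.0 : 50.0 : 10.4 : 0.8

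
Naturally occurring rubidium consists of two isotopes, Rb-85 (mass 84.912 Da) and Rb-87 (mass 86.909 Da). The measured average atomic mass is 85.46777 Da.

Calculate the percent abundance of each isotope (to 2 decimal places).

Rb-85: 72.17%, Rb-87: 27.83%

Let x be the fractional abundance of Rb-85; then Rb-87 has abundance 1 − x.
84.912·x + 86.909·(1 − x) = 85.46777
(84.912 − 86.909)·x = 85.46777 − 86.909
x = -1.44123 / -1.997 = 0.72170 → 72.17% Rb-85, 27.83% Rb-87.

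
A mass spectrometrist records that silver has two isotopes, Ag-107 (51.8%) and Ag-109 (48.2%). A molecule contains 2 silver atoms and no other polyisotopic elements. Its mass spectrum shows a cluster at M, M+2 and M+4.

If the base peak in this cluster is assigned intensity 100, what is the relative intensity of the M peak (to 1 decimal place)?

53.7

Term probabilities: M 0.2683, M+2 0.4994, M+4 0.2323. Base peak = M+2.
P(M+2) = C(2,1) × 0.518^1 × 0.482^1 = 2 × 0.5180 × 0.4820 = 0.499352 (base)
P(M) = C(2,0) × 0.518^2 × 0.482^0 = 1 × 0.268324 × 1.0000 = 0.268324
Relative intensity = 0.268324 / 0.499352 × 100 = 53.7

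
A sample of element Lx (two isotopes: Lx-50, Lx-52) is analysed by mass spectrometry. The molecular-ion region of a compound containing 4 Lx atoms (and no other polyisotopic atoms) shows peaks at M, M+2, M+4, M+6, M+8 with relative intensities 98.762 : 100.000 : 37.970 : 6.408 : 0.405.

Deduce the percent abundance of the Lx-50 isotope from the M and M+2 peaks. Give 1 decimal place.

79.8%

Write p for the Lx-50 fraction. I(M+2)/I(M) = [C(4,1)·p^3·(1−p)] / p^4 = 4·(1−p)/p = 100.000/98.762 = 1.0125
(1−p)/p = 1.0125/4 = 0.2531  ⇒  p = 1/(1 + 0.2531) = 0.7980
Lx-50: 79.8%, Lx-52: 20.2%.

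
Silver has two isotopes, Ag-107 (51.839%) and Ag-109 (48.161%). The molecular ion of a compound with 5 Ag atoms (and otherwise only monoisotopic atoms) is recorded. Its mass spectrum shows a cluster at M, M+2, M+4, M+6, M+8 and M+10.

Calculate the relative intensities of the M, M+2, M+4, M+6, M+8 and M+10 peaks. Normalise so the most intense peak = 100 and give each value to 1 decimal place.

Expanding (0.51839 + 0.48161)^5:
P(M) = 0.51839^5 = 0.037435
P(M+2) = 5 × 0.51839^4 × 0.48161^1 = 0.173897
P(M+4) = 10 × 0.51839^3 × 0.48161^2 = 0.323118
P(M+6) = 10 × 0.51839^2 × 0.48161^3 = 0.300192
P(M+8) = 5 × 0.51839^1 × 0.48161^4 = 0.139447
P(M+10) = 0.48161^5 = 0.025911
The M+4 peak is largest (0.323118); scaling to 100 gives 11.6 : 53.8 : 100.0 : 92.9 : 43.2 : 8.0.

11.6 : 53.8 : 100.0 : 92.9 : 43.2 : 8.0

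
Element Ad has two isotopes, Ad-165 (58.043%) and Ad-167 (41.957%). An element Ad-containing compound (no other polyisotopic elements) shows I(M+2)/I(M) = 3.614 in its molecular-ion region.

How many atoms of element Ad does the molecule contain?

5

With n Ad atoms, P(M+2)/P(M) = C(n,1)·p^(n−1)q / p^n = n·q/p = n · 0.41957/0.58043.
n = 3.614 × 0.58043/0.41957 = 5.00 ≈ 5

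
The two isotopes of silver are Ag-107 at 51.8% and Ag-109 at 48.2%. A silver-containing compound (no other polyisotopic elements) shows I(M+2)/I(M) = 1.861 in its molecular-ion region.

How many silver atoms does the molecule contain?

2

With n Ag atoms, P(M+2)/P(M) = C(n,1)·p^(n−1)q / p^n = n·q/p = n · 0.482/0.518.
n = 1.861 × 0.518/0.482 = 2.00 ≈ 2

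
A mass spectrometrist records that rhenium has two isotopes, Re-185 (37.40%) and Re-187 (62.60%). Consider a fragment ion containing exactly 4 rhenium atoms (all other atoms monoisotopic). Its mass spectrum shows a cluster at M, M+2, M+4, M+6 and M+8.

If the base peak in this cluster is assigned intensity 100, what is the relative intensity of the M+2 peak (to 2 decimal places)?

35.69

(0.3740 + 0.6260)^4 gives M 0.0196, M+2 0.1310, M+4 0.3289, M+6 0.3670, M+8 0.1536; the largest is M+6.
P(M+6) = C(4,3) × 0.3740^1 × 0.6260^3 = 4 × 0.3740 × 0.24531438 = 0.366990 (base)
P(M+2) = C(4,1) × 0.3740^3 × 0.6260^1 = 4 × 0.05231362 × 0.6260 = 0.130993
Relative intensity = 0.130993 / 0.366990 × 100 = 35.69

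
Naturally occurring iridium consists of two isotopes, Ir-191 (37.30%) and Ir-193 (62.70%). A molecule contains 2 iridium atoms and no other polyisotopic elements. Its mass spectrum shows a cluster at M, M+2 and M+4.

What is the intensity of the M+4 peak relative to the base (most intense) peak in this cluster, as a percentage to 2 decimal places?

84.05%

(0.3730 + 0.6270)^2 gives M 0.1391, M+2 0.4677, M+4 0.3931; the largest is M+2.
P(M+2) = C(2,1) × 0.3730^1 × 0.6270^1 = 2 × 0.3730 × 0.6270 = 0.467742 (base)
P(M+4) = C(2,2) × 0.3730^0 × 0.6270^2 = 1 × 1.0000 × 0.393129 = 0.393129
Relative intensity = 0.393129 / 0.467742 × 100 = 84.05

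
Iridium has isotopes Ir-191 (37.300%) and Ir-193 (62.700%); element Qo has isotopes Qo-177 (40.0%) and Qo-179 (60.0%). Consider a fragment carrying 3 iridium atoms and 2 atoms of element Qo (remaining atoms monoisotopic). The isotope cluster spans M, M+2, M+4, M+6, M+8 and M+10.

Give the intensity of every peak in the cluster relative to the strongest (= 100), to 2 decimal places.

Iridium pattern (n=3): 0.05189512 : 0.26170165 : 0.43991135 : 0.24649188
Element Qo pattern (n=2): 0.1600 : 0.4800 : 0.3600
Convolve the two distributions (both contribute in 2-u steps):
  M: 0.05189512×0.1600 = 0.008303
  M+2: 0.05189512×0.4800 + 0.26170165×0.1600 = 0.066782
  M+4: 0.05189512×0.3600 + 0.26170165×0.4800 + 0.43991135×0.1600 = 0.214685
  M+6: 0.26170165×0.3600 + 0.43991135×0.4800 + 0.24649188×0.1600 = 0.344809
  M+8: 0.43991135×0.3600 + 0.24649188×0.4800 = 0.276684
  M+10: 0.24649188×0.3600 = 0.088737
Scale to base peak (0.344809) = 100: 2.41 : 19.37 : 62.26 : 100.00 : 80.24 : 25.74

2.41 : 19.37 : 62.26 : 100.00 : 80.24 : 25.74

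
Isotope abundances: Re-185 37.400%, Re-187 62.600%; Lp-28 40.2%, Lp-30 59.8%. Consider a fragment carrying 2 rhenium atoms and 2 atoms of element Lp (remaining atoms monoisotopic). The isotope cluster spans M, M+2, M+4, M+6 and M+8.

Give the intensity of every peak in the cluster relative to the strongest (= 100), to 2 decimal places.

Rhenium pattern (n=2): 0.139876 : 0.468248 : 0.391876
Element Lp pattern (n=2): 0.161604 : 0.480792 : 0.357604
Convolve the two distributions (both contribute in 2-u steps):
  M: 0.139876×0.161604 = 0.022605
  M+2: 0.139876×0.480792 + 0.468248×0.161604 = 0.142922
  M+4: 0.139876×0.357604 + 0.468248×0.480792 + 0.391876×0.161604 = 0.338479
  M+6: 0.468248×0.357604 + 0.391876×0.480792 = 0.355858
  M+8: 0.391876×0.357604 = 0.140136
Scale to base peak (0.355858) = 100: 6.35 : 40.16 : 95.12 : 100.00 : 39.38

6.35 : 40.16 : 95.12 : 100.00 : 39.38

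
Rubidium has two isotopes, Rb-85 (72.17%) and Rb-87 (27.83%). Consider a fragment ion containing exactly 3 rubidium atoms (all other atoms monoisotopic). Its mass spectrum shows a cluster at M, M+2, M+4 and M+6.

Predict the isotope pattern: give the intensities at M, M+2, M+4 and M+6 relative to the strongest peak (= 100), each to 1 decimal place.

86.4 : 100.0 : 38.6 : 5.0

The 3 Rb atoms are independent, so intensities follow the terms of (0.7217 + 0.2783)^3.
P(M) = 0.7217^3 = 0.375898
P(M+2) = 3 × 0.7217^2 × 0.2783^1 = 0.434858
P(M+4) = 3 × 0.7217^1 × 0.2783^2 = 0.167689
P(M+6) = 0.2783^3 = 0.021555
The M+2 peak is largest (0.434858); scaling to 100 gives 86.4 : 100.0 : 38.6 : 5.0.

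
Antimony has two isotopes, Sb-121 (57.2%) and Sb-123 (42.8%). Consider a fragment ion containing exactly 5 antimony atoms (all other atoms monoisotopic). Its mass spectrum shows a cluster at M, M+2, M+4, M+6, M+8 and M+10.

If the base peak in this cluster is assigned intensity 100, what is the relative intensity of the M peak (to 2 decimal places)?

17.86

(0.572 + 0.428)^5 gives M 0.0612, M+2 0.2291, M+4 0.3428, M+6 0.2565, M+8 0.0960, M+10 0.0144; the largest is M+4.
P(M+4) = C(5,2) × 0.572^3 × 0.428^2 = 10 × 0.18714925 × 0.183184 = 0.342827 (base)
P(M) = C(5,0) × 0.572^5 × 0.428^0 = 1 × 0.06123224 × 1.0000 = 0.061232
Relative intensity = 0.061232 / 0.342827 × 100 = 17.86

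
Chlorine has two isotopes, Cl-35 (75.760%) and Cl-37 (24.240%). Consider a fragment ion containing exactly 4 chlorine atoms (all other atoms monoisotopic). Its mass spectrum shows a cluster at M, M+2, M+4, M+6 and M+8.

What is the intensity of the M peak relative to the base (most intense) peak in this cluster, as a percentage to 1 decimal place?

78.1%

Term probabilities: M 0.3294, M+2 0.4216, M+4 0.2023, M+6 0.0432, M+8 0.0035. Base peak = M+2.
P(M+2) = C(4,1) × 0.75760^3 × 0.24240^1 = 4 × 0.4348304 × 0.2424 = 0.421612 (base)
P(M) = C(4,0) × 0.75760^4 × 0.24240^0 = 1 × 0.32942751 × 1.0000 = 0.329428
Relative intensity = 0.329428 / 0.421612 × 100 = 78.1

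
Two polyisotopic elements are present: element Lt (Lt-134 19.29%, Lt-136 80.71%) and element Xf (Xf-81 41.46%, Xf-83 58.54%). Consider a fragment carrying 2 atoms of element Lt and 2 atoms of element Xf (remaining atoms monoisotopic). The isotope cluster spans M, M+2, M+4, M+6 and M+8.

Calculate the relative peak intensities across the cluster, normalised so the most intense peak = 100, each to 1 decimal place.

1.5 : 16.9 : 65.2 : 100.0 : 52.8

Element Lt pattern (n=2): 0.03721041 : 0.31137918 : 0.65141041
Element Xf pattern (n=2): 0.17189316 : 0.48541368 : 0.34269316
Convolve the two distributions (both contribute in 2-u steps):
  M: 0.03721041×0.17189316 = 0.006396
  M+2: 0.03721041×0.48541368 + 0.31137918×0.17189316 = 0.071586
  M+4: 0.03721041×0.34269316 + 0.31137918×0.48541368 + 0.65141041×0.17189316 = 0.275872
  M+6: 0.31137918×0.34269316 + 0.65141041×0.48541368 = 0.422911
  M+8: 0.65141041×0.34269316 = 0.223234
Scale to base peak (0.422911) = 100: 1.5 : 16.9 : 65.2 : 100.0 : 52.8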